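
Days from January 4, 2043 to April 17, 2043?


From January 4, 2043 to April 17, 2043
Rest of January 2043: 31 - 4 = 27
Full months: February 2043 28, March 31
Days into April 2043: 17
Total = 27 + 28 + 31 + 17 = 103 days

103 days


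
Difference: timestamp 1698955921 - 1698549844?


406077 seconds (112.8 hours / 4.70 days)

Difference = 1698955921 - 1698549844 = 406077 seconds
In hours: 406077 / 3600 ≈ 112.8
In days: 406077 / 86400 ≈ 4.70


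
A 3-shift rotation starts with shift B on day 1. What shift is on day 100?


Shift B

Shifts: A, B, C
Start: B (index 1)
Day 100: (1 + 100 - 1) mod 3
= 100 mod 3
= 1
Index 1 → shift B


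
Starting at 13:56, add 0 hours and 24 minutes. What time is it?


Start: 836 minutes from midnight
Add: 24 minutes
Total: 860 minutes
Hours: 860 ÷ 60 = 14 remainder 20

14:20


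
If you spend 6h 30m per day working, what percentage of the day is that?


Time: 390 minutes
Day: 1440 minutes
Percentage = (390/1440) × 100 ≈ 27.1%

27.1%


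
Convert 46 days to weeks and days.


Weeks: 46 ÷ 7 = 6 remainder 4

6 weeks 4 days


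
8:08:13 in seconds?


Hours: 8 × 3600 = 28800
Minutes: 8 × 60 = 480
Seconds: 13
Total = 28800 + 480 + 13 = 29293

29293 seconds


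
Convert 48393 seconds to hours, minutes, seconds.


13h 26m 33s

Hours: 48393 ÷ 3600 = 13 remainder 1593
Minutes: 1593 ÷ 60 = 26 remainder 33
Seconds: 33


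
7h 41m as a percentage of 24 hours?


Total minutes: 7×60 + 41 = 461
Day = 24×60 = 1440 minutes
Fraction = 461/1440 ≈ 0.3201
As a percentage: 461/1440 × 100 ≈ 32.01%

0.3201 (32.01%)


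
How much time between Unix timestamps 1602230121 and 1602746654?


Difference = 1602746654 - 1602230121 = 516533 seconds
In hours: 516533 / 3600 ≈ 143.5
In days: 516533 / 86400 ≈ 5.98

516533 seconds (143.5 hours / 5.98 days)


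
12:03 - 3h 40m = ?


08:23

Start: 723 minutes from midnight
Subtract: 220 minutes
Remaining: 723 - 220 = 503
Hours: 8, Minutes: 23


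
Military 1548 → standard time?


3:48 PM

Hour: 15
15 - 12 = 3 → PM


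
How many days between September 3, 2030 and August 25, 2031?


356 days

From September 3, 2030 to August 25, 2031
Rest of September 2030: 30 - 3 = 27
Full months: October 31, November 30, December 31, January 31, February 2031 28, March 31, April 30, May 31, June 30, July 31
Days into August 2031: 25
Total = 27 + 31 + 30 + 31 + 31 + 28 + 31 + 30 + 31 + 30 + 31 + 25 = 356 days


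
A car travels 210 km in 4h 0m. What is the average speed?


Distance: 210 km
Time: 4 hours
Speed = 210 / 4 = 52.5 km/h

52.5 km/h


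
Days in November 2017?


Month: November (month 11)
November has 30 days

30 days


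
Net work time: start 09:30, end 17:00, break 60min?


Total time = (17×60+0) - (9×60+30)
= 1020 - 570 = 450 min
Minus break: 450 - 60 = 390 min
= 6h 30m

6h 30m (390 minutes)


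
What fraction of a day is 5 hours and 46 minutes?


0.2403 (24.03%)

Total minutes: 5×60 + 46 = 346
Day = 24×60 = 1440 minutes
Fraction = 346/1440 ≈ 0.2403
As a percentage: 346/1440 × 100 ≈ 24.03%


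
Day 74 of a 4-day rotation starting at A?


Shifts: A, B, C, D
Start: A (index 0)
Day 74: (0 + 74 - 1) mod 4
= 73 mod 4
= 1
Index 1 → shift B

Shift B


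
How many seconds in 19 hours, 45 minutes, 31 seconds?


Hours: 19 × 3600 = 68400
Minutes: 45 × 60 = 2700
Seconds: 31
Total = 68400 + 2700 + 31 = 71131

71131 seconds


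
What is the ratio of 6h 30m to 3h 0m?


13:6 (2.17)

Duration 1: 390 minutes
Duration 2: 180 minutes
Ratio = 390:180
GCD = 30
Simplified = 13:6
As a decimal: 13/6 ≈ 2.17


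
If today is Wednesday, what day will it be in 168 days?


Wednesday

Start: Wednesday (index 2)
(2 + 168) mod 7
= 170 mod 7
= 2
Index 2 → Wednesday


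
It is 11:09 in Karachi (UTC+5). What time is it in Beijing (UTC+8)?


14:09

Time difference = UTC+8 - UTC+5 = +3 hours
New hour = (11 + 3) mod 24
= 14 mod 24 = 14
Minutes unchanged → 14:09


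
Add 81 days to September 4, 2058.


November 24, 2058

Start: September 4, 2058
Add 81 days
September 4 → October 1: 30 - 4 + 1 = 27 days (81 - 27 = 54 left)
October 1 → November 1: 31 - 1 + 1 = 31 days (54 - 31 = 23 left)
November 1 + 23 = November 24, 2058


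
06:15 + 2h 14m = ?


08:29

Start: 375 minutes from midnight
Add: 134 minutes
Total: 509 minutes
Hours: 509 ÷ 60 = 8 remainder 29


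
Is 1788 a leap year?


Yes

Rules: divisible by 4 AND (not by 100 OR by 400)
1788 ÷ 4 = 447 exactly → divisible by 4
1788 ÷ 100 = 17 remainder 88 → not divisible by 100
Divisible by 4 but not by 100 → leap year


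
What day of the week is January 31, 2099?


Saturday

Zeller's congruence:
q=31, m=13, k=98, j=20
h = (31 + ⌊13×14/5⌋ + 98 + ⌊98/4⌋ + ⌊20/4⌋ - 2×20) mod 7
= (31 + 36 + 98 + 24 + 5 - 40) mod 7
= 154 mod 7 = 0
h=0 → Saturday


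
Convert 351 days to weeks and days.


Weeks: 351 ÷ 7 = 50 remainder 1

50 weeks 1 days


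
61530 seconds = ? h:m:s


Hours: 61530 ÷ 3600 = 17 remainder 330
Minutes: 330 ÷ 60 = 5 remainder 30
Seconds: 30

17h 5m 30s


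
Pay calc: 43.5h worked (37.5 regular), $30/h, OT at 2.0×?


Regular: 37.5h × $30 = $1125.00
Overtime: 43.5 - 37.5 = 6.0h
OT pay: 6.0h × $30 × 2.0 = $360.00
Total = $1125.00 + $360.00 = $1485.00

$1485.00


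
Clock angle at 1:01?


Hour hand = 1×30 + 1×0.5 = 30.5°
Minute hand = 1×6 = 6°
Difference = |30.5 - 6| = 24.5°

24.5°


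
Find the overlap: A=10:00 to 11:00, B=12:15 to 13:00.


Meeting A: 600-660 (in minutes from midnight)
Meeting B: 735-780
Overlap start = max(600, 735) = 735
Overlap end = min(660, 780) = 660
Overlap = max(0, 660 - 735) = 0 min

0 minutes


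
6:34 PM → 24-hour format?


Input: 6:34 PM
PM: 6 + 12 = 18

18:34


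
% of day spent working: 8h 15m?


34.4%

Time: 495 minutes
Day: 1440 minutes
Percentage = (495/1440) × 100 ≈ 34.4%


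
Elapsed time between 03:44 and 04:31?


0h 47m

End time in minutes: 4×60 + 31 = 271
Start time in minutes: 3×60 + 44 = 224
Difference = 271 - 224 = 47 minutes
= 0 hours 47 minutes


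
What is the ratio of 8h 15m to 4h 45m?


Duration 1: 495 minutes
Duration 2: 285 minutes
Ratio = 495:285
GCD = 15
Simplified = 33:19
As a decimal: 33/19 ≈ 1.74

33:19 (1.74)


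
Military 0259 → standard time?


Hour: 2
2 < 12 → AM

2:59 AM


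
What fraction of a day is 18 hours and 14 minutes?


0.7597 (75.97%)

Total minutes: 18×60 + 14 = 1094
Day = 24×60 = 1440 minutes
Fraction = 1094/1440 ≈ 0.7597
As a percentage: 1094/1440 × 100 ≈ 75.97%


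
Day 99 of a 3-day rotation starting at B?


Shift A

Shifts: A, B, C
Start: B (index 1)
Day 99: (1 + 99 - 1) mod 3
= 99 mod 3
= 0
Index 0 → shift A


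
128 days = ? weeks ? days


Weeks: 128 ÷ 7 = 18 remainder 2

18 weeks 2 days


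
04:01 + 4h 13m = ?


08:14

Start: 241 minutes from midnight
Add: 253 minutes
Total: 494 minutes
Hours: 494 ÷ 60 = 8 remainder 14


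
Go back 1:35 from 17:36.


16:01

Start: 1056 minutes from midnight
Subtract: 95 minutes
Remaining: 1056 - 95 = 961
Hours: 16, Minutes: 1


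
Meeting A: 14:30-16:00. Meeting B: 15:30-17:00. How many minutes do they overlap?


30 minutes

Meeting A: 870-960 (in minutes from midnight)
Meeting B: 930-1020
Overlap start = max(870, 930) = 930
Overlap end = min(960, 1020) = 960
Overlap = max(0, 960 - 930) = 30 min


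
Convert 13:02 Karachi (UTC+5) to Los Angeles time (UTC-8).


00:02

Time difference = UTC-8 - UTC+5 = -13 hours
New hour = (13 -13) mod 24
= 0 mod 24 = 0
Minutes unchanged → 00:02


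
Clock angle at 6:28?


26.0°

Hour hand = 6×30 + 28×0.5 = 194.0°
Minute hand = 28×6 = 168°
Difference = |194.0 - 168| = 26.0°


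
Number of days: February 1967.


Month: February (month 2)
February: 28 or 29 (leap year)
1967 leap year? No

28 days


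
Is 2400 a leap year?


Rules: divisible by 4 AND (not by 100 OR by 400)
2400 ÷ 4 = 600 exactly → divisible by 4
2400 ÷ 100 = 24 exactly → divisible by 100
2400 ÷ 400 = 6 exactly → divisible by 400
Divisible by 400 → leap year

Yes


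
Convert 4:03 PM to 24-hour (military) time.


16:03

Input: 4:03 PM
PM: 4 + 12 = 16


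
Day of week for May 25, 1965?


Tuesday

Zeller's congruence:
q=25, m=5, k=65, j=19
h = (25 + ⌊13×6/5⌋ + 65 + ⌊65/4⌋ + ⌊19/4⌋ - 2×19) mod 7
= (25 + 15 + 65 + 16 + 4 - 38) mod 7
= 87 mod 7 = 3
h=3 → Tuesday


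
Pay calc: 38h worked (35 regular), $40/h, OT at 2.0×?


Regular: 35h × $40 = $1400.00
Overtime: 38 - 35 = 3h
OT pay: 3h × $40 × 2.0 = $240.00
Total = $1400.00 + $240.00 = $1640.00

$1640.00


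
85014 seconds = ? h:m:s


Hours: 85014 ÷ 3600 = 23 remainder 2214
Minutes: 2214 ÷ 60 = 36 remainder 54
Seconds: 54

23h 36m 54s


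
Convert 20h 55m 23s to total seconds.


75323 seconds

Hours: 20 × 3600 = 72000
Minutes: 55 × 60 = 3300
Seconds: 23
Total = 72000 + 3300 + 23 = 75323


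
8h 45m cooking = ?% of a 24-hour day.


Time: 525 minutes
Day: 1440 minutes
Percentage = (525/1440) × 100 ≈ 36.5%

36.5%


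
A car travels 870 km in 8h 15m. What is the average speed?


105.5 km/h

Distance: 870 km
Time: 8h 15m = 495 min = 495/60 = 33/4 hours
Speed = 870 ÷ (33/4) = 870 × 4 / 33 = 3480/33 ≈ 105.5 km/h


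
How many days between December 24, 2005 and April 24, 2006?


121 days

From December 24, 2005 to April 24, 2006
Rest of December 2005: 31 - 24 = 7
Full months: January 31, February 2006 28, March 31
Days into April 2006: 24
Total = 7 + 31 + 28 + 31 + 24 = 121 days


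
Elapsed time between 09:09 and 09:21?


End time in minutes: 9×60 + 21 = 561
Start time in minutes: 9×60 + 9 = 549
Difference = 561 - 549 = 12 minutes
= 0 hours 12 minutes

0h 12m


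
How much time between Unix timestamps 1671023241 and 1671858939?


Difference = 1671858939 - 1671023241 = 835698 seconds
In hours: 835698 / 3600 ≈ 232.1
In days: 835698 / 86400 ≈ 9.67

835698 seconds (232.1 hours / 9.67 days)


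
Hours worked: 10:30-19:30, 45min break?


8h 15m (495 minutes)

Total time = (19×60+30) - (10×60+30)
= 1170 - 630 = 540 min
Minus break: 540 - 45 = 495 min
= 8h 15m


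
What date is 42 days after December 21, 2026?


Start: December 21, 2026
Add 42 days
December 21 → January 1: 31 - 21 + 1 = 11 days (42 - 11 = 31 left)
January 1 → February 1: 31 - 1 + 1 = 31 days (31 - 31 = 0 left)
Land exactly on February 1, 2027

February 1, 2027


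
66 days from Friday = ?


Monday

Start: Friday (index 4)
(4 + 66) mod 7
= 70 mod 7
= 0
Index 0 → Monday


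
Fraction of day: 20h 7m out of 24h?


Total minutes: 20×60 + 7 = 1207
Day = 24×60 = 1440 minutes
Fraction = 1207/1440 ≈ 0.8382
As a percentage: 1207/1440 × 100 ≈ 83.82%

0.8382 (83.82%)


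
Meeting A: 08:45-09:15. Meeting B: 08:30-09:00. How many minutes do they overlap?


Meeting A: 525-555 (in minutes from midnight)
Meeting B: 510-540
Overlap start = max(525, 510) = 525
Overlap end = min(555, 540) = 540
Overlap = max(0, 540 - 525) = 15 min

15 minutes


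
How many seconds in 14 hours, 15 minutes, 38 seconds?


Hours: 14 × 3600 = 50400
Minutes: 15 × 60 = 900
Seconds: 38
Total = 50400 + 900 + 38 = 51338

51338 seconds


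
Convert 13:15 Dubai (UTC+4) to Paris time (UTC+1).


Time difference = UTC+1 - UTC+4 = -3 hours
New hour = (13 -3) mod 24
= 10 mod 24 = 10
Minutes unchanged → 10:15

10:15


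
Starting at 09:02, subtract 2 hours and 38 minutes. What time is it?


Start: 542 minutes from midnight
Subtract: 158 minutes
Remaining: 542 - 158 = 384
Hours: 6, Minutes: 24

06:24


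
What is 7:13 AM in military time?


07:13

Input: 7:13 AM
AM hour stays: 7


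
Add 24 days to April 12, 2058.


Start: April 12, 2058
Add 24 days
April 12 → May 1: 30 - 12 + 1 = 19 days (24 - 19 = 5 left)
May 1 + 5 = May 6, 2058

May 6, 2058


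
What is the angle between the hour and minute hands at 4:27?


28.5°

Hour hand = 4×30 + 27×0.5 = 133.5°
Minute hand = 27×6 = 162°
Difference = |133.5 - 162| = 28.5°


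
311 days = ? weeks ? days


44 weeks 3 days

Weeks: 311 ÷ 7 = 44 remainder 3


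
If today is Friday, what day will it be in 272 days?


Thursday

Start: Friday (index 4)
(4 + 272) mod 7
= 276 mod 7
= 3
Index 3 → Thursday


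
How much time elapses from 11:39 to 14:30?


2h 51m

End time in minutes: 14×60 + 30 = 870
Start time in minutes: 11×60 + 39 = 699
Difference = 870 - 699 = 171 minutes
= 2 hours 51 minutes


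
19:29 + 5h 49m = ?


01:18 (next day)

Start: 1169 minutes from midnight
Add: 349 minutes
Total: 1518 minutes
Hours: 1518 ÷ 60 = 25 remainder 18
25 ≥ 24 → 25 - 24 = 1 (next day)


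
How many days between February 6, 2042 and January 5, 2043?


333 days

From February 6, 2042 to January 5, 2043
Rest of February 2042: 28 - 6 = 22
Full months: March 31, April 30, May 31, June 30, July 31, August 31, September 30, October 31, November 30, December 31
Days into January 2043: 5
Total = 22 + 31 + 30 + 31 + 30 + 31 + 31 + 30 + 31 + 30 + 31 + 5 = 333 days


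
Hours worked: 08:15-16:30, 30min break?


Total time = (16×60+30) - (8×60+15)
= 990 - 495 = 495 min
Minus break: 495 - 30 = 465 min
= 7h 45m

7h 45m (465 minutes)


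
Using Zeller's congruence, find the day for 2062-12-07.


Zeller's congruence:
q=7, m=12, k=62, j=20
h = (7 + ⌊13×13/5⌋ + 62 + ⌊62/4⌋ + ⌊20/4⌋ - 2×20) mod 7
= (7 + 33 + 62 + 15 + 5 - 40) mod 7
= 82 mod 7 = 5
h=5 → Thursday

Thursday


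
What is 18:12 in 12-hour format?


Hour: 18
18 - 12 = 6 → PM

6:12 PM


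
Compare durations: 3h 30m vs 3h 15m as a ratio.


Duration 1: 210 minutes
Duration 2: 195 minutes
Ratio = 210:195
GCD = 15
Simplified = 14:13
As a decimal: 14/13 ≈ 1.08

14:13 (1.08)


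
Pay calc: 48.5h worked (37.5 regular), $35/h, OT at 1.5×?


Regular: 37.5h × $35 = $1312.50
Overtime: 48.5 - 37.5 = 11.0h
OT pay: 11.0h × $35 × 1.5 = $577.50
Total = $1312.50 + $577.50 = $1890.00

$1890.00


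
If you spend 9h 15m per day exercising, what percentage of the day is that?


38.5%

Time: 555 minutes
Day: 1440 minutes
Percentage = (555/1440) × 100 ≈ 38.5%


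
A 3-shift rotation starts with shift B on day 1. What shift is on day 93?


Shifts: A, B, C
Start: B (index 1)
Day 93: (1 + 93 - 1) mod 3
= 93 mod 3
= 0
Index 0 → shift A

Shift A


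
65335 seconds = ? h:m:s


18h 8m 55s

Hours: 65335 ÷ 3600 = 18 remainder 535
Minutes: 535 ÷ 60 = 8 remainder 55
Seconds: 55


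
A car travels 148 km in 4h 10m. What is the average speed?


Distance: 148 km
Time: 4h 10m = 250 min = 250/60 = 25/6 hours
Speed = 148 ÷ (25/6) = 148 × 6 / 25 = 888/25 ≈ 35.5 km/h

35.5 km/h


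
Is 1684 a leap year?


Yes

Rules: divisible by 4 AND (not by 100 OR by 400)
1684 ÷ 4 = 421 exactly → divisible by 4
1684 ÷ 100 = 16 remainder 84 → not divisible by 100
Divisible by 4 but not by 100 → leap year


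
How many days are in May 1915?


31 days

Month: May (month 5)
May has 31 days


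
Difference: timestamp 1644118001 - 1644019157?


Difference = 1644118001 - 1644019157 = 98844 seconds
In hours: 98844 / 3600 ≈ 27.5
In days: 98844 / 86400 ≈ 1.14

98844 seconds (27.5 hours / 1.14 days)


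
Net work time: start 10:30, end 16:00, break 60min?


4h 30m (270 minutes)

Total time = (16×60+0) - (10×60+30)
= 960 - 630 = 330 min
Minus break: 330 - 60 = 270 min
= 4h 30m


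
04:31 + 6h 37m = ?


11:08

Start: 271 minutes from midnight
Add: 397 minutes
Total: 668 minutes
Hours: 668 ÷ 60 = 11 remainder 8


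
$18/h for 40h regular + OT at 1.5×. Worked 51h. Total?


$1017.00

Regular: 40h × $18 = $720.00
Overtime: 51 - 40 = 11h
OT pay: 11h × $18 × 1.5 = $297.00
Total = $720.00 + $297.00 = $1017.00


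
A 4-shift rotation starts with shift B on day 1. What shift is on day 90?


Shifts: A, B, C, D
Start: B (index 1)
Day 90: (1 + 90 - 1) mod 4
= 90 mod 4
= 2
Index 2 → shift C

Shift C


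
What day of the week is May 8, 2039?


Zeller's congruence:
q=8, m=5, k=39, j=20
h = (8 + ⌊13×6/5⌋ + 39 + ⌊39/4⌋ + ⌊20/4⌋ - 2×20) mod 7
= (8 + 15 + 39 + 9 + 5 - 40) mod 7
= 36 mod 7 = 1
h=1 → Sunday

Sunday


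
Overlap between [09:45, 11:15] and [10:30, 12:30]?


Meeting A: 585-675 (in minutes from midnight)
Meeting B: 630-750
Overlap start = max(585, 630) = 630
Overlap end = min(675, 750) = 675
Overlap = max(0, 675 - 630) = 45 min

45 minutes


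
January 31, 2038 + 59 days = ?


March 31, 2038

Start: January 31, 2038
Add 59 days
January 31 → February 1: 31 - 31 + 1 = 1 days (59 - 1 = 58 left)
February 1 → March 1: 28 - 1 + 1 = 28 days (58 - 28 = 30 left)
March 1 + 30 = March 31, 2038


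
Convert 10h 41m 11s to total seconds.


38471 seconds

Hours: 10 × 3600 = 36000
Minutes: 41 × 60 = 2460
Seconds: 11
Total = 36000 + 2460 + 11 = 38471


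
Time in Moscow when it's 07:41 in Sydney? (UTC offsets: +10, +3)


Time difference = UTC+3 - UTC+10 = -7 hours
New hour = (7 -7) mod 24
= 0 mod 24 = 0
Minutes unchanged → 00:41

00:41


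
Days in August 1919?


Month: August (month 8)
August has 31 days

31 days


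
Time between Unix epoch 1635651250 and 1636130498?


Difference = 1636130498 - 1635651250 = 479248 seconds
In hours: 479248 / 3600 ≈ 133.1
In days: 479248 / 86400 ≈ 5.55

479248 seconds (133.1 hours / 5.55 days)


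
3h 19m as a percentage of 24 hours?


Total minutes: 3×60 + 19 = 199
Day = 24×60 = 1440 minutes
Fraction = 199/1440 ≈ 0.1382
As a percentage: 199/1440 × 100 ≈ 13.82%

0.1382 (13.82%)


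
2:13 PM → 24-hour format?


14:13

Input: 2:13 PM
PM: 2 + 12 = 14


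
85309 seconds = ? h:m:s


Hours: 85309 ÷ 3600 = 23 remainder 2509
Minutes: 2509 ÷ 60 = 41 remainder 49
Seconds: 49

23h 41m 49s


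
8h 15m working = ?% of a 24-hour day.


Time: 495 minutes
Day: 1440 minutes
Percentage = (495/1440) × 100 ≈ 34.4%

34.4%


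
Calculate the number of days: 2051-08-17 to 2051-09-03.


17 days

From August 17, 2051 to September 3, 2051
Rest of August 2051: 31 - 17 = 14
Days into September 2051: 3
Total = 14 + 3 = 17 days


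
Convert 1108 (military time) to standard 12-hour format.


Hour: 11
11 < 12 → AM

11:08 AM


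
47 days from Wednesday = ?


Start: Wednesday (index 2)
(2 + 47) mod 7
= 49 mod 7
= 0
Index 0 → Monday

Monday


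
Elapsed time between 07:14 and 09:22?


End time in minutes: 9×60 + 22 = 562
Start time in minutes: 7×60 + 14 = 434
Difference = 562 - 434 = 128 minutes
= 2 hours 8 minutes

2h 8m


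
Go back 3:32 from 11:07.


07:35

Start: 667 minutes from midnight
Subtract: 212 minutes
Remaining: 667 - 212 = 455
Hours: 7, Minutes: 35


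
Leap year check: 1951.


No

Rules: divisible by 4 AND (not by 100 OR by 400)
1951 ÷ 4 = 487 remainder 3 → not divisible by 4
Not divisible by 4 → not a leap year


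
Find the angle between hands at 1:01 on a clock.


Hour hand = 1×30 + 1×0.5 = 30.5°
Minute hand = 1×6 = 6°
Difference = |30.5 - 6| = 24.5°

24.5°


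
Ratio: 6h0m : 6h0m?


Duration 1: 360 minutes
Duration 2: 360 minutes
Ratio = 360:360
GCD = 360
Simplified = 1:1
As a decimal: 1/1 = 1.00

1:1 (1.00)


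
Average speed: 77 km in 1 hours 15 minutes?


61.6 km/h

Distance: 77 km
Time: 1h 15m = 75 min = 75/60 = 5/4 hours
Speed = 77 ÷ (5/4) = 77 × 4 / 5 = 308/5 = 61.6 km/h


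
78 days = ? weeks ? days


11 weeks 1 days

Weeks: 78 ÷ 7 = 11 remainder 1


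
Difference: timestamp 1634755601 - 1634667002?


88599 seconds (24.6 hours / 1.03 days)

Difference = 1634755601 - 1634667002 = 88599 seconds
In hours: 88599 / 3600 ≈ 24.6
In days: 88599 / 86400 ≈ 1.03


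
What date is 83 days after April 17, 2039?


July 9, 2039

Start: April 17, 2039
Add 83 days
April 17 → May 1: 30 - 17 + 1 = 14 days (83 - 14 = 69 left)
May 1 → June 1: 31 - 1 + 1 = 31 days (69 - 31 = 38 left)
June 1 → July 1: 30 - 1 + 1 = 30 days (38 - 30 = 8 left)
July 1 + 8 = July 9, 2039


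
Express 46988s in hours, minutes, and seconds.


Hours: 46988 ÷ 3600 = 13 remainder 188
Minutes: 188 ÷ 60 = 3 remainder 8
Seconds: 8

13h 3m 8s


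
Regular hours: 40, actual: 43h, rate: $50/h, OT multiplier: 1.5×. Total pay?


Regular: 40h × $50 = $2000.00
Overtime: 43 - 40 = 3h
OT pay: 3h × $50 × 1.5 = $225.00
Total = $2000.00 + $225.00 = $2225.00

$2225.00


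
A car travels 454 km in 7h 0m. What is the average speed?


Distance: 454 km
Time: 7 hours
Speed = 454 / 7 ≈ 64.9 km/h

64.9 km/h


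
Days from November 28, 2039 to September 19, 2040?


From November 28, 2039 to September 19, 2040
Rest of November 2039: 30 - 28 = 2
Full months: December 31, January 31, February 2040 29, March 31, April 30, May 31, June 30, July 31, August 31
Days into September 2040: 19
Total = 2 + 31 + 31 + 29 + 31 + 30 + 31 + 30 + 31 + 31 + 19 = 296 days

296 days


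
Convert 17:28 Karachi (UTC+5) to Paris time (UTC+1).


Time difference = UTC+1 - UTC+5 = -4 hours
New hour = (17 -4) mod 24
= 13 mod 24 = 13
Minutes unchanged → 13:28

13:28


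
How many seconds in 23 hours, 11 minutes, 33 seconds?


Hours: 23 × 3600 = 82800
Minutes: 11 × 60 = 660
Seconds: 33
Total = 82800 + 660 + 33 = 83493

83493 seconds


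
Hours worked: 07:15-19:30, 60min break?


11h 15m (675 minutes)

Total time = (19×60+30) - (7×60+15)
= 1170 - 435 = 735 min
Minus break: 735 - 60 = 675 min
= 11h 15m


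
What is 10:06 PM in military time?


22:06

Input: 10:06 PM
PM: 10 + 12 = 22


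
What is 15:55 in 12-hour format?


Hour: 15
15 - 12 = 3 → PM

3:55 PM


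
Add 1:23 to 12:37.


Start: 757 minutes from midnight
Add: 83 minutes
Total: 840 minutes
Hours: 840 ÷ 60 = 14 remainder 0

14:00


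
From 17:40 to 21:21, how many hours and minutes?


End time in minutes: 21×60 + 21 = 1281
Start time in minutes: 17×60 + 40 = 1060
Difference = 1281 - 1060 = 221 minutes
= 3 hours 41 minutes

3h 41m


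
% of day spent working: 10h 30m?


Time: 630 minutes
Day: 1440 minutes
Percentage = (630/1440) × 100 ≈ 43.8%

43.8%


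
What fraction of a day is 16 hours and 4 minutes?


Total minutes: 16×60 + 4 = 964
Day = 24×60 = 1440 minutes
Fraction = 964/1440 ≈ 0.6694
As a percentage: 964/1440 × 100 ≈ 66.94%

0.6694 (66.94%)


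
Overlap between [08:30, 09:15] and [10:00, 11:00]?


0 minutes

Meeting A: 510-555 (in minutes from midnight)
Meeting B: 600-660
Overlap start = max(510, 600) = 600
Overlap end = min(555, 660) = 555
Overlap = max(0, 555 - 600) = 0 min


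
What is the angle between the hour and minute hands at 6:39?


34.5°

Hour hand = 6×30 + 39×0.5 = 199.5°
Minute hand = 39×6 = 234°
Difference = |199.5 - 234| = 34.5°


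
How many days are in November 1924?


30 days

Month: November (month 11)
November has 30 days


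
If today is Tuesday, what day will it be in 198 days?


Thursday

Start: Tuesday (index 1)
(1 + 198) mod 7
= 199 mod 7
= 3
Index 3 → Thursday


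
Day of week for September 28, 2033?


Wednesday

Zeller's congruence:
q=28, m=9, k=33, j=20
h = (28 + ⌊13×10/5⌋ + 33 + ⌊33/4⌋ + ⌊20/4⌋ - 2×20) mod 7
= (28 + 26 + 33 + 8 + 5 - 40) mod 7
= 60 mod 7 = 4
h=4 → Wednesday


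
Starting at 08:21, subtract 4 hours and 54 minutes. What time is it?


03:27

Start: 501 minutes from midnight
Subtract: 294 minutes
Remaining: 501 - 294 = 207
Hours: 3, Minutes: 27


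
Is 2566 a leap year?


Rules: divisible by 4 AND (not by 100 OR by 400)
2566 ÷ 4 = 641 remainder 2 → not divisible by 4
Not divisible by 4 → not a leap year

No


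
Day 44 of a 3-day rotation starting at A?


Shift B

Shifts: A, B, C
Start: A (index 0)
Day 44: (0 + 44 - 1) mod 3
= 43 mod 3
= 1
Index 1 → shift B


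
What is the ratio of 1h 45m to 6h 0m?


7:24 (0.29)

Duration 1: 105 minutes
Duration 2: 360 minutes
Ratio = 105:360
GCD = 15
Simplified = 7:24
As a decimal: 7/24 ≈ 0.29


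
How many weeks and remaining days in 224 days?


Weeks: 224 ÷ 7 = 32 remainder 0

32 weeks 0 days


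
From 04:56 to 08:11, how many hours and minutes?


End time in minutes: 8×60 + 11 = 491
Start time in minutes: 4×60 + 56 = 296
Difference = 491 - 296 = 195 minutes
= 3 hours 15 minutes

3h 15m


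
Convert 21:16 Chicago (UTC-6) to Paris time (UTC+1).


Time difference = UTC+1 - UTC-6 = +7 hours
New hour = (21 + 7) mod 24
= 28 mod 24 = 4
Minutes unchanged → 04:16; 28 ≥ 24 → next day

04:16 (next day)


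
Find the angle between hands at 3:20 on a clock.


20.0°

Hour hand = 3×30 + 20×0.5 = 100.0°
Minute hand = 20×6 = 120°
Difference = |100.0 - 120| = 20.0°


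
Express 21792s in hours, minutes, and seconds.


6h 3m 12s

Hours: 21792 ÷ 3600 = 6 remainder 192
Minutes: 192 ÷ 60 = 3 remainder 12
Seconds: 12


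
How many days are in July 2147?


31 days

Month: July (month 7)
July has 31 days


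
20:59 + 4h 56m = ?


Start: 1259 minutes from midnight
Add: 296 minutes
Total: 1555 minutes
Hours: 1555 ÷ 60 = 25 remainder 55
25 ≥ 24 → 25 - 24 = 1 (next day)

01:55 (next day)


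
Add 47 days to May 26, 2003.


Start: May 26, 2003
Add 47 days
May 26 → June 1: 31 - 26 + 1 = 6 days (47 - 6 = 41 left)
June 1 → July 1: 30 - 1 + 1 = 30 days (41 - 30 = 11 left)
July 1 + 11 = July 12, 2003

July 12, 2003


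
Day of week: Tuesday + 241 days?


Start: Tuesday (index 1)
(1 + 241) mod 7
= 242 mod 7
= 4
Index 4 → Friday

Friday


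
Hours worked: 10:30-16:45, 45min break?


5h 30m (330 minutes)

Total time = (16×60+45) - (10×60+30)
= 1005 - 630 = 375 min
Minus break: 375 - 45 = 330 min
= 5h 30m


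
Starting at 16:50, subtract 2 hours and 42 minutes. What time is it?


Start: 1010 minutes from midnight
Subtract: 162 minutes
Remaining: 1010 - 162 = 848
Hours: 14, Minutes: 8

14:08


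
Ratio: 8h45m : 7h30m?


7:6 (1.17)

Duration 1: 525 minutes
Duration 2: 450 minutes
Ratio = 525:450
GCD = 75
Simplified = 7:6
As a decimal: 7/6 ≈ 1.17


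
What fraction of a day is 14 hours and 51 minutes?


0.6188 (61.88%)

Total minutes: 14×60 + 51 = 891
Day = 24×60 = 1440 minutes
Fraction = 891/1440 ≈ 0.6188
As a percentage: 891/1440 × 100 ≈ 61.88%


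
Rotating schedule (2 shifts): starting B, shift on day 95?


Shifts: A, B
Start: B (index 1)
Day 95: (1 + 95 - 1) mod 2
= 95 mod 2
= 1
Index 1 → shift B

Shift B


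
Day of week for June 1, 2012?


Friday

Zeller's congruence:
q=1, m=6, k=12, j=20
h = (1 + ⌊13×7/5⌋ + 12 + ⌊12/4⌋ + ⌊20/4⌋ - 2×20) mod 7
= (1 + 18 + 12 + 3 + 5 - 40) mod 7
= -1 mod 7 = 6
h=6 → Friday


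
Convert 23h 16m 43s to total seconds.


Hours: 23 × 3600 = 82800
Minutes: 16 × 60 = 960
Seconds: 43
Total = 82800 + 960 + 43 = 83803

83803 seconds


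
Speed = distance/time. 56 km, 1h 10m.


Distance: 56 km
Time: 1h 10m = 70 min = 70/60 = 7/6 hours
Speed = 56 ÷ (7/6) = 56 × 6 / 7 = 336/7 = 48.0 km/h

48.0 km/h


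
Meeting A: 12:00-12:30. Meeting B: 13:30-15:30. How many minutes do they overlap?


0 minutes

Meeting A: 720-750 (in minutes from midnight)
Meeting B: 810-930
Overlap start = max(720, 810) = 810
Overlap end = min(750, 930) = 750
Overlap = max(0, 750 - 810) = 0 min


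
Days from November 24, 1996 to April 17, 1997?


144 days

From November 24, 1996 to April 17, 1997
Rest of November 1996: 30 - 24 = 6
Full months: December 31, January 31, February 1997 28, March 31
Days into April 1997: 17
Total = 6 + 31 + 31 + 28 + 31 + 17 = 144 days


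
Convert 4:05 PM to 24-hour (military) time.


Input: 4:05 PM
PM: 4 + 12 = 16

16:05


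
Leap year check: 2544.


Yes

Rules: divisible by 4 AND (not by 100 OR by 400)
2544 ÷ 4 = 636 exactly → divisible by 4
2544 ÷ 100 = 25 remainder 44 → not divisible by 100
Divisible by 4 but not by 100 → leap year


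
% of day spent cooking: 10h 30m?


Time: 630 minutes
Day: 1440 minutes
Percentage = (630/1440) × 100 ≈ 43.8%

43.8%


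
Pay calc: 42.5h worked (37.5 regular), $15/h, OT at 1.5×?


$675.00

Regular: 37.5h × $15 = $562.50
Overtime: 42.5 - 37.5 = 5.0h
OT pay: 5.0h × $15 × 1.5 = $112.50
Total = $562.50 + $112.50 = $675.00


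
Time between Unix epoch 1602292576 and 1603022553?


729977 seconds (202.8 hours / 8.45 days)

Difference = 1603022553 - 1602292576 = 729977 seconds
In hours: 729977 / 3600 ≈ 202.8
In days: 729977 / 86400 ≈ 8.45


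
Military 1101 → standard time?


11:01 AM

Hour: 11
11 < 12 → AM


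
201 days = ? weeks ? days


28 weeks 5 days

Weeks: 201 ÷ 7 = 28 remainder 5


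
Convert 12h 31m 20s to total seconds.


45080 seconds

Hours: 12 × 3600 = 43200
Minutes: 31 × 60 = 1860
Seconds: 20
Total = 43200 + 1860 + 20 = 45080


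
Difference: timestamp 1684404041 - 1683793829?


610212 seconds (169.5 hours / 7.06 days)

Difference = 1684404041 - 1683793829 = 610212 seconds
In hours: 610212 / 3600 ≈ 169.5
In days: 610212 / 86400 ≈ 7.06


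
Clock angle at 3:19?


14.5°

Hour hand = 3×30 + 19×0.5 = 99.5°
Minute hand = 19×6 = 114°
Difference = |99.5 - 114| = 14.5°


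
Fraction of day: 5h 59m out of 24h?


Total minutes: 5×60 + 59 = 359
Day = 24×60 = 1440 minutes
Fraction = 359/1440 ≈ 0.2493
As a percentage: 359/1440 × 100 ≈ 24.93%

0.2493 (24.93%)


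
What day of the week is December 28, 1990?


Friday

Zeller's congruence:
q=28, m=12, k=90, j=19
h = (28 + ⌊13×13/5⌋ + 90 + ⌊90/4⌋ + ⌊19/4⌋ - 2×19) mod 7
= (28 + 33 + 90 + 22 + 4 - 38) mod 7
= 139 mod 7 = 6
h=6 → Friday


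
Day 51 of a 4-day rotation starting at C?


Shift A

Shifts: A, B, C, D
Start: C (index 2)
Day 51: (2 + 51 - 1) mod 4
= 52 mod 4
= 0
Index 0 → shift A


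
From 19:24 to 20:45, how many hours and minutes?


1h 21m

End time in minutes: 20×60 + 45 = 1245
Start time in minutes: 19×60 + 24 = 1164
Difference = 1245 - 1164 = 81 minutes
= 1 hours 21 minutes


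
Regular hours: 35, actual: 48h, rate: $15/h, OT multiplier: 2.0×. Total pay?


$915.00

Regular: 35h × $15 = $525.00
Overtime: 48 - 35 = 13h
OT pay: 13h × $15 × 2.0 = $390.00
Total = $525.00 + $390.00 = $915.00


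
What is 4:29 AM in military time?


Input: 4:29 AM
AM hour stays: 4

04:29


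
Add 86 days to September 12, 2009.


Start: September 12, 2009
Add 86 days
September 12 → October 1: 30 - 12 + 1 = 19 days (86 - 19 = 67 left)
October 1 → November 1: 31 - 1 + 1 = 31 days (67 - 31 = 36 left)
November 1 → December 1: 30 - 1 + 1 = 30 days (36 - 30 = 6 left)
December 1 + 6 = December 7, 2009

December 7, 2009


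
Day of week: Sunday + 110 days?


Start: Sunday (index 6)
(6 + 110) mod 7
= 116 mod 7
= 4
Index 4 → Friday

Friday


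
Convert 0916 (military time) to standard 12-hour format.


Hour: 9
9 < 12 → AM

9:16 AM


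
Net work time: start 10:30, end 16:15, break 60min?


Total time = (16×60+15) - (10×60+30)
= 975 - 630 = 345 min
Minus break: 345 - 60 = 285 min
= 4h 45m

4h 45m (285 minutes)


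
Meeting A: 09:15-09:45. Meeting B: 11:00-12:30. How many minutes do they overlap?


0 minutes

Meeting A: 555-585 (in minutes from midnight)
Meeting B: 660-750
Overlap start = max(555, 660) = 660
Overlap end = min(585, 750) = 585
Overlap = max(0, 585 - 660) = 0 min


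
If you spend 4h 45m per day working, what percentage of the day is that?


Time: 285 minutes
Day: 1440 minutes
Percentage = (285/1440) × 100 ≈ 19.8%

19.8%


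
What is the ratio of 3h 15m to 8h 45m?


13:35 (0.37)

Duration 1: 195 minutes
Duration 2: 525 minutes
Ratio = 195:525
GCD = 15
Simplified = 13:35
As a decimal: 13/35 ≈ 0.37


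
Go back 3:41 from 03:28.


Start: 208 minutes from midnight
Subtract: 221 minutes
Remaining: 208 - 221 = -13
Negative → add 24×60 = 1427
Hours: 23, Minutes: 47

23:47


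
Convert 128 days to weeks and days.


18 weeks 2 days

Weeks: 128 ÷ 7 = 18 remainder 2


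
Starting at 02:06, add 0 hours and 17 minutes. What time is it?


02:23

Start: 126 minutes from midnight
Add: 17 minutes
Total: 143 minutes
Hours: 143 ÷ 60 = 2 remainder 23


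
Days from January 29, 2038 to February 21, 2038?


From January 29, 2038 to February 21, 2038
Rest of January 2038: 31 - 29 = 2
Days into February 2038: 21
Total = 2 + 21 = 23 days

23 days


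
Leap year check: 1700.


Rules: divisible by 4 AND (not by 100 OR by 400)
1700 ÷ 4 = 425 exactly → divisible by 4
1700 ÷ 100 = 17 exactly → divisible by 100
1700 ÷ 400 = 4 remainder 100 → not divisible by 400
Divisible by 100 but not by 400 → not a leap year

No


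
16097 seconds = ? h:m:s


4h 28m 17s

Hours: 16097 ÷ 3600 = 4 remainder 1697
Minutes: 1697 ÷ 60 = 28 remainder 17
Seconds: 17


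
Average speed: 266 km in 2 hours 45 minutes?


96.7 km/h

Distance: 266 km
Time: 2h 45m = 165 min = 165/60 = 11/4 hours
Speed = 266 ÷ (11/4) = 266 × 4 / 11 = 1064/11 ≈ 96.7 km/h


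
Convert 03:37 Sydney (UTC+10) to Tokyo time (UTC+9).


02:37

Time difference = UTC+9 - UTC+10 = -1 hours
New hour = (3 -1) mod 24
= 2 mod 24 = 2
Minutes unchanged → 02:37


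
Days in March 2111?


Month: March (month 3)
March has 31 days

31 days


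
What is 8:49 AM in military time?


Input: 8:49 AM
AM hour stays: 8

08:49


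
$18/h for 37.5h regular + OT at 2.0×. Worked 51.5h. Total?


$1179.00

Regular: 37.5h × $18 = $675.00
Overtime: 51.5 - 37.5 = 14.0h
OT pay: 14.0h × $18 × 2.0 = $504.00
Total = $675.00 + $504.00 = $1179.00


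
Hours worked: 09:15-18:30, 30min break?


8h 45m (525 minutes)

Total time = (18×60+30) - (9×60+15)
= 1110 - 555 = 555 min
Minus break: 555 - 30 = 525 min
= 8h 45m


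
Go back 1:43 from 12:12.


10:29

Start: 732 minutes from midnight
Subtract: 103 minutes
Remaining: 732 - 103 = 629
Hours: 10, Minutes: 29


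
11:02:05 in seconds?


39725 seconds

Hours: 11 × 3600 = 39600
Minutes: 2 × 60 = 120
Seconds: 5
Total = 39600 + 120 + 5 = 39725


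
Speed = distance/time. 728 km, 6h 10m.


Distance: 728 km
Time: 6h 10m = 370 min = 370/60 = 37/6 hours
Speed = 728 ÷ (37/6) = 728 × 6 / 37 = 4368/37 ≈ 118.1 km/h

118.1 km/h


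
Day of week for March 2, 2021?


Zeller's congruence:
q=2, m=3, k=21, j=20
h = (2 + ⌊13×4/5⌋ + 21 + ⌊21/4⌋ + ⌊20/4⌋ - 2×20) mod 7
= (2 + 10 + 21 + 5 + 5 - 40) mod 7
= 3 mod 7 = 3
h=3 → Tuesday

Tuesday


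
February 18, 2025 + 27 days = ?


March 17, 2025

Start: February 18, 2025
Add 27 days
February 18 → March 1: 28 - 18 + 1 = 11 days (27 - 11 = 16 left)
March 1 + 16 = March 17, 2025


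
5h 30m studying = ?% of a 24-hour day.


22.9%

Time: 330 minutes
Day: 1440 minutes
Percentage = (330/1440) × 100 ≈ 22.9%


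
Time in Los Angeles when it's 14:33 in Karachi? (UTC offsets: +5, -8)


Time difference = UTC-8 - UTC+5 = -13 hours
New hour = (14 -13) mod 24
= 1 mod 24 = 1
Minutes unchanged → 01:33

01:33


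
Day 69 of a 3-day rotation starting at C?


Shifts: A, B, C
Start: C (index 2)
Day 69: (2 + 69 - 1) mod 3
= 70 mod 3
= 1
Index 1 → shift B

Shift B


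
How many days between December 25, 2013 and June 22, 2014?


179 days

From December 25, 2013 to June 22, 2014
Rest of December 2013: 31 - 25 = 6
Full months: January 31, February 2014 28, March 31, April 30, May 31
Days into June 2014: 22
Total = 6 + 31 + 28 + 31 + 30 + 31 + 22 = 179 days


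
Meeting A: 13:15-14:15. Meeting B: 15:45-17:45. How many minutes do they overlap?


0 minutes

Meeting A: 795-855 (in minutes from midnight)
Meeting B: 945-1065
Overlap start = max(795, 945) = 945
Overlap end = min(855, 1065) = 855
Overlap = max(0, 855 - 945) = 0 min


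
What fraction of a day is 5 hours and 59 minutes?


0.2493 (24.93%)

Total minutes: 5×60 + 59 = 359
Day = 24×60 = 1440 minutes
Fraction = 359/1440 ≈ 0.2493
As a percentage: 359/1440 × 100 ≈ 24.93%


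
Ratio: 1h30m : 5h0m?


3:10 (0.30)

Duration 1: 90 minutes
Duration 2: 300 minutes
Ratio = 90:300
GCD = 30
Simplified = 3:10
As a decimal: 3/10 = 0.30


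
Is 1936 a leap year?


Yes

Rules: divisible by 4 AND (not by 100 OR by 400)
1936 ÷ 4 = 484 exactly → divisible by 4
1936 ÷ 100 = 19 remainder 36 → not divisible by 100
Divisible by 4 but not by 100 → leap year


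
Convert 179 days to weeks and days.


25 weeks 4 days

Weeks: 179 ÷ 7 = 25 remainder 4


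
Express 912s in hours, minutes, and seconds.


0h 15m 12s

Hours: 912 ÷ 3600 = 0 remainder 912
Minutes: 912 ÷ 60 = 15 remainder 12
Seconds: 12


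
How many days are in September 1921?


Month: September (month 9)
September has 30 days

30 days


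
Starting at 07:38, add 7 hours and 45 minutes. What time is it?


15:23

Start: 458 minutes from midnight
Add: 465 minutes
Total: 923 minutes
Hours: 923 ÷ 60 = 15 remainder 23


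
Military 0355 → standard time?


Hour: 3
3 < 12 → AM

3:55 AM


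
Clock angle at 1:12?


36.0°

Hour hand = 1×30 + 12×0.5 = 36.0°
Minute hand = 12×6 = 72°
Difference = |36.0 - 72| = 36.0°


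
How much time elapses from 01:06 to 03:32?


2h 26m

End time in minutes: 3×60 + 32 = 212
Start time in minutes: 1×60 + 6 = 66
Difference = 212 - 66 = 146 minutes
= 2 hours 26 minutes


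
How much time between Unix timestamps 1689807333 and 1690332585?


Difference = 1690332585 - 1689807333 = 525252 seconds
In hours: 525252 / 3600 ≈ 145.9
In days: 525252 / 86400 ≈ 6.08

525252 seconds (145.9 hours / 6.08 days)


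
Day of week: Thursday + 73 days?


Sunday

Start: Thursday (index 3)
(3 + 73) mod 7
= 76 mod 7
= 6
Index 6 → Sunday


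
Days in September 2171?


30 days

Month: September (month 9)
September has 30 days


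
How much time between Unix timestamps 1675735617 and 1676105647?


Difference = 1676105647 - 1675735617 = 370030 seconds
In hours: 370030 / 3600 ≈ 102.8
In days: 370030 / 86400 ≈ 4.28

370030 seconds (102.8 hours / 4.28 days)


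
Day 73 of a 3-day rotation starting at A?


Shift A

Shifts: A, B, C
Start: A (index 0)
Day 73: (0 + 73 - 1) mod 3
= 72 mod 3
= 0
Index 0 → shift A


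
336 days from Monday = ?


Start: Monday (index 0)
(0 + 336) mod 7
= 336 mod 7
= 0
Index 0 → Monday

Monday


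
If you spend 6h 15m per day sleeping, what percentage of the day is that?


Time: 375 minutes
Day: 1440 minutes
Percentage = (375/1440) × 100 ≈ 26.0%

26.0%


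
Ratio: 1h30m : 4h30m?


Duration 1: 90 minutes
Duration 2: 270 minutes
Ratio = 90:270
GCD = 90
Simplified = 1:3
As a decimal: 1/3 ≈ 0.33

1:3 (0.33)


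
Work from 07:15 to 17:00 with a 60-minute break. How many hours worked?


8h 45m (525 minutes)

Total time = (17×60+0) - (7×60+15)
= 1020 - 435 = 585 min
Minus break: 585 - 60 = 525 min
= 8h 45m


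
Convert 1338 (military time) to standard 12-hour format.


1:38 PM

Hour: 13
13 - 12 = 1 → PM


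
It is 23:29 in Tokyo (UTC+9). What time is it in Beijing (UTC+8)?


22:29

Time difference = UTC+8 - UTC+9 = -1 hours
New hour = (23 -1) mod 24
= 22 mod 24 = 22
Minutes unchanged → 22:29


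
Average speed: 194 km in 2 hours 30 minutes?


77.6 km/h

Distance: 194 km
Time: 2h 30m = 150 min = 150/60 = 5/2 hours
Speed = 194 ÷ (5/2) = 194 × 2 / 5 = 388/5 = 77.6 km/h


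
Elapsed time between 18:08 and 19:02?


0h 54m

End time in minutes: 19×60 + 2 = 1142
Start time in minutes: 18×60 + 8 = 1088
Difference = 1142 - 1088 = 54 minutes
= 0 hours 54 minutes
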